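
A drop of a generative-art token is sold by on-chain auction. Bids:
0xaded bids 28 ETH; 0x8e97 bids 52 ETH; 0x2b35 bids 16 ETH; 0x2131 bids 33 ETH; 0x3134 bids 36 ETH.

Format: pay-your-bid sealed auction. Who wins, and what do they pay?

0x8e97 pays 52 ETH

Sorting bids: 52 (0x8e97) > 36 (0x3134) > 33 (0x2131) > 28 (0xaded) > 16 (0x2b35)
First-price: 0x8e97 pays what they bid, 52 ETH.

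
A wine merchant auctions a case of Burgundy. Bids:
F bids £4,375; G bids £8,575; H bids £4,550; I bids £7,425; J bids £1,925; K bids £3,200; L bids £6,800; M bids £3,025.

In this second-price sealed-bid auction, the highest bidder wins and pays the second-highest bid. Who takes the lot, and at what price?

Rule: the highest bidder wins and pays the second-highest bid.
Bids in order: 8,575 (G) > 7,425 (I) > 6,800 (L) > 4,550 (H) > 4,375 (F) > 3,200 (K) > …
Second-price: G pays I's bid of £7,425.

G pays £7,425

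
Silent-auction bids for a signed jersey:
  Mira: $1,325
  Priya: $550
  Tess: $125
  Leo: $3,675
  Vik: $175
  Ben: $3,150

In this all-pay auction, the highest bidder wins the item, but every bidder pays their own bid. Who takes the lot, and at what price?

All-pay auction: the highest bidder wins the item, but every bidder pays their own bid.
Bids ranked: 3,675 (Leo) > 3,150 (Ben) > 1,325 (Mira) > 550 (Priya) > 175 (Vik) > 125 (Tess)
Leo wins with the top bid; all bids are sunk regardless.

Leo pays $3,675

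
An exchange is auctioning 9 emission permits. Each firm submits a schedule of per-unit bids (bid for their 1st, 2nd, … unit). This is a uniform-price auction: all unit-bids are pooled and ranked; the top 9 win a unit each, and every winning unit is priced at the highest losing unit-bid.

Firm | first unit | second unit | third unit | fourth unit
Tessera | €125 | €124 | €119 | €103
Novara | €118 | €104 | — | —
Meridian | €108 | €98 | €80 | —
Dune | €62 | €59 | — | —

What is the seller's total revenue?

Total revenue: €558

All unit-bids, highest first — top 9: 125 (Tessera-1), 124 (Tessera-2), 119 (Tessera-3), 118 (Novara-1), 108 (Meridian-1), 104 (Novara-2), 103 (Tessera-4), 98 (Meridian-2), 80 (Meridian-3)
The (k+1)-th unit-bid is €62.
Allocation: Meridian 3, Novara 2, Tessera 4. Every unit priced at €62.
Revenue = 9 × 62 = €558.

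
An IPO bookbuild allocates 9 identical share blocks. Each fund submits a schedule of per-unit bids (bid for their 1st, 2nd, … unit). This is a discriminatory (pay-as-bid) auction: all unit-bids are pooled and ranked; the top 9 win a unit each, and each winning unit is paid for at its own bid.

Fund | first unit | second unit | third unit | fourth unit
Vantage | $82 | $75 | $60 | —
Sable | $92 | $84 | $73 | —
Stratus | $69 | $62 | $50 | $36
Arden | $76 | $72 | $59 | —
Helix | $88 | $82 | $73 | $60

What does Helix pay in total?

Helix pays $243

All unit-bids, highest first — top 9: 92 (Sable-1), 88 (Helix-1), 84 (Sable-2), 82 (Vantage-1), 82 (Helix-2), 76 (Arden-1), 75 (Vantage-2), 73 (Sable-3), 73 (Helix-3)
Next rejected bid: $72 (not a price — pay-as-bid).
Helix's winning unit-bids: 88 + 82 + 73 = $243.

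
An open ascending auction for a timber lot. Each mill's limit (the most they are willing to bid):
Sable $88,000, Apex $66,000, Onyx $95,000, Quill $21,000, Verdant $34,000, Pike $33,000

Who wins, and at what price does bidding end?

Onyx wins at $88,000

Limits in order: 95,000 (Onyx) > 88,000 (Sable) > 66,000 (Apex) > 34,000 (Verdant) > 33,000 (Pike) > 21,000 (Quill)
Sable is the last rival to drop out, at $88,000; Onyx remains and wins at that price.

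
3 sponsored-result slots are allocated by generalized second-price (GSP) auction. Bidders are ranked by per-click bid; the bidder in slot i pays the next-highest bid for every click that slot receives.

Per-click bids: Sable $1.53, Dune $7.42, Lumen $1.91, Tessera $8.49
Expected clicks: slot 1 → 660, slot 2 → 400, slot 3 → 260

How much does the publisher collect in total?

Total revenue: $6059.00

Ranked by bid: $8.49 (Tessera) > $7.42 (Dune) > $1.91 (Lumen) > $1.53 (Sable)
Slot 1: Tessera pays $7.42 × 660 = $4897.20
Slot 2: Dune pays $1.91 × 400 = $764.00
Slot 3: Lumen pays $1.53 × 260 = $397.80
Total = $6059.00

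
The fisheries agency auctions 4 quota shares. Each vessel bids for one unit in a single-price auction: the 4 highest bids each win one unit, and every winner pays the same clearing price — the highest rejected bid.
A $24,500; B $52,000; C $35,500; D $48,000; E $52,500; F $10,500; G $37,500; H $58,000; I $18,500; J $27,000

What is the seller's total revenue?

Total revenue: $150,000

Bids ranked high→low: 58,000 (H), 52,500 (E), 52,000 (B), 48,000 (D), 37,500 (G), 35,500 (C), …
Top 4: H, E, B, D.
First losing bid is G's $37,500, which sets the uniform price.
Total revenue = 4 × $37,500 = $150,000.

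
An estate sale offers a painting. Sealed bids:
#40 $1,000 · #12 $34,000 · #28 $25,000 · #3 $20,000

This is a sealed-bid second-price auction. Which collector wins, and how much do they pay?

Sorting bids: 34,000 (#12) > 25,000 (#28) > 20,000 (#3) > 1,000 (#40)
Second-price: #12 pays #28's bid of $25,000.

#12 pays $25,000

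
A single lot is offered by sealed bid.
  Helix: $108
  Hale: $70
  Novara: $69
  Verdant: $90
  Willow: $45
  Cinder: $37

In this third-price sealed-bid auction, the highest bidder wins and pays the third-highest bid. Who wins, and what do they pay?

Rule: the highest bidder wins and pays the third-highest bid.
Bids ranked: 108 (Helix) > 90 (Verdant) > 70 (Hale) > 69 (Novara) > 45 (Willow) > 37 (Cinder)
Helix is highest; pays the third-highest bid, $70.

Helix pays $70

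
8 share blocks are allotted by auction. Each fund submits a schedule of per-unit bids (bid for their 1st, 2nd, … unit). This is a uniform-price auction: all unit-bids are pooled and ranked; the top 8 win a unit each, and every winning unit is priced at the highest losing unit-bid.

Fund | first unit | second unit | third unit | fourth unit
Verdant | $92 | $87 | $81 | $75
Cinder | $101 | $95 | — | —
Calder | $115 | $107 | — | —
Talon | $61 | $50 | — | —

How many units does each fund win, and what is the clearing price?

Calder 2, Cinder 2, Verdant 4; clearing price $61

Merging the schedules and taking the best 8: 115 (Calder-1), 107 (Calder-2), 101 (Cinder-1), 95 (Cinder-2), 92 (Verdant-1), 87 (Verdant-2), 81 (Verdant-3), 75 (Verdant-4)
Highest rejected unit-bid = $61.
Allocation: Calder 2, Cinder 2, Verdant 4.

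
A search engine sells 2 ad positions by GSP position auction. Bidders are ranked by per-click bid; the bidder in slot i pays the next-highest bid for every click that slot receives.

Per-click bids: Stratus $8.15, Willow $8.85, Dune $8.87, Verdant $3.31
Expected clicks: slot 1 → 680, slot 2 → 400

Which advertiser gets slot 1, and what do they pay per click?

Sorting advertisers: $8.87 (Dune) > $8.85 (Willow) > $8.15 (Stratus) > …
Slot 1 goes to the first-ranked bidder, Dune, who pays the next bid down: $8.85/click.

Dune; $8.85 per click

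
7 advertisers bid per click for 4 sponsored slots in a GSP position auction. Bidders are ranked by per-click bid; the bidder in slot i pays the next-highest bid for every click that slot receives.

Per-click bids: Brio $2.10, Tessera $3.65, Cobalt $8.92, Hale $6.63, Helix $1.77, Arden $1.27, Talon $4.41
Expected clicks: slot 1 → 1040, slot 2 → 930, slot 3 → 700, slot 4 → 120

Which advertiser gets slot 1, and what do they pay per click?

Ranked by bid: $8.92 (Cobalt) > $6.63 (Hale) > $4.41 (Talon) > $3.65 (Tessera) > $2.10 (Brio) > …
Slot 1 goes to the first-ranked bidder, Cobalt, who pays the next bid down: $6.63/click.

Cobalt; $6.63 per click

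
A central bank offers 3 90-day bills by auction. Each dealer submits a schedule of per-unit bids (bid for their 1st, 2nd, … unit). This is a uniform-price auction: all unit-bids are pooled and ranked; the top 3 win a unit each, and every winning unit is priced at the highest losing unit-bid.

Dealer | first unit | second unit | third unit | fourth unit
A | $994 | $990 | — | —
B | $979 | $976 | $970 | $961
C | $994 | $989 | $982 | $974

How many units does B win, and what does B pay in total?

Pooled unit-bids ranked (top 3): 994 (A-1), 994 (C-1), 990 (A-2)
The (k+1)-th unit-bid is $989.
B wins 0 unit(s) at $989 each.

B: 0 units, pays $0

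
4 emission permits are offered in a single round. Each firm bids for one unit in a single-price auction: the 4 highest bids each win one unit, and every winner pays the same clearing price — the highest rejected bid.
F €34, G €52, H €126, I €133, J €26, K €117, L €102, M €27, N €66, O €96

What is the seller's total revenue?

Total revenue: €384

Ordering the bids: 133 (I), 126 (H), 117 (K), 102 (L), 96 (O), 66 (N), …
The 4 highest are I, H, K, L.
Clearing price = highest rejected bid = €96.
Total revenue = 4 × €96 = €384.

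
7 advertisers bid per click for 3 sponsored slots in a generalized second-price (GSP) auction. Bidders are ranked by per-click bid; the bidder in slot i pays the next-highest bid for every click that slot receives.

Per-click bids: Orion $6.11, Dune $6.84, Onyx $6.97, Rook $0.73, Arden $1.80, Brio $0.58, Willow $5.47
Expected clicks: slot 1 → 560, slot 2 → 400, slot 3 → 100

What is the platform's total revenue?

Sorting advertisers: $6.97 (Onyx) > $6.84 (Dune) > $6.11 (Orion) > $5.47 (Willow) > …
Slot 1: Onyx pays $6.84 × 560 = $3830.40
Slot 2: Dune pays $6.11 × 400 = $2444.00
Slot 3: Orion pays $5.47 × 100 = $547.00
Total = $6821.40

Total revenue: $6821.40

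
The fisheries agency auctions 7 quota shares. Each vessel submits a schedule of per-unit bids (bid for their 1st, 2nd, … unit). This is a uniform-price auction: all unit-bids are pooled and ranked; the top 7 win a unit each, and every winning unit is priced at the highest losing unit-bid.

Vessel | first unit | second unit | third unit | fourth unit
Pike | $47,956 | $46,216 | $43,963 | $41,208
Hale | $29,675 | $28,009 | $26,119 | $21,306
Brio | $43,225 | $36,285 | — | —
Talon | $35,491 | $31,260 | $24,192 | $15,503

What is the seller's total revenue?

All unit-bids, highest first — top 7: 47,956 (Pike-1), 46,216 (Pike-2), 43,963 (Pike-3), 43,225 (Brio-1), 41,208 (Pike-4), 36,285 (Brio-2), 35,491 (Talon-1)
First bid not allocated: $31,260.
Allocation: Brio 2, Pike 4, Talon 1. Every unit priced at $31,260.
Revenue = 7 × 31,260 = $218,820.

Total revenue: $218,820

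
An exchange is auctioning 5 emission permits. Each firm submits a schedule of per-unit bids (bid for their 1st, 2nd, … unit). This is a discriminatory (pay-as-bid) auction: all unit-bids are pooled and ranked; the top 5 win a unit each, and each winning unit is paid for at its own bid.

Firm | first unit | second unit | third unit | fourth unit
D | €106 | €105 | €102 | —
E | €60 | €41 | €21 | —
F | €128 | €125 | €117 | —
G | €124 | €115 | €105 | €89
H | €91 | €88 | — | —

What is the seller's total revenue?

Total revenue: €609

All unit-bids, highest first — top 5: 128 (F-1), 125 (F-2), 124 (G-1), 117 (F-3), 115 (G-2)
Next rejected bid: €106 (not a price — pay-as-bid).
Each winning unit pays its own bid.
Revenue = 128 + 125 + 124 + 117 + 115 = €609.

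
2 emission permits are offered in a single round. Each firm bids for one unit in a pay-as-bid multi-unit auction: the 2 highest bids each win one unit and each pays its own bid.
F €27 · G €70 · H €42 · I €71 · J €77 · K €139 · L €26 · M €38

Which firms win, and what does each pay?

Sorting: 139 (K), 77 (J), 71 (I), 70 (G), …
Winners (2 units): K, J.
Each winner pays its own bid: K €139, J €77.

K €139, J €77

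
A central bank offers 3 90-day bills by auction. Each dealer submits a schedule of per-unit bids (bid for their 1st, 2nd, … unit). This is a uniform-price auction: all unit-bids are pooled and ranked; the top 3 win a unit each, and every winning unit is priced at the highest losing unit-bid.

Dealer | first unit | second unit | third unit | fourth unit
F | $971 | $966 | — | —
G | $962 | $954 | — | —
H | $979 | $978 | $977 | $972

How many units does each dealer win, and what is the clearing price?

H 3; clearing price $972

Pooled unit-bids ranked (top 3): 979 (H-1), 978 (H-2), 977 (H-3)
Highest rejected unit-bid = $972.
Allocation: H 3.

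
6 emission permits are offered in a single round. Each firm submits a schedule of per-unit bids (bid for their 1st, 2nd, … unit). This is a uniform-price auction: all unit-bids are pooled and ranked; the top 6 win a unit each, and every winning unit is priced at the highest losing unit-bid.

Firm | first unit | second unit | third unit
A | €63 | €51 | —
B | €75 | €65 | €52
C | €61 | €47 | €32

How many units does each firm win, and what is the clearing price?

Merging the schedules and taking the best 6: 75 (B-1), 65 (B-2), 63 (A-1), 61 (C-1), 52 (B-3), 51 (A-2)
Highest rejected unit-bid = €47.
Allocation: A 2, B 3, C 1.

A 2, B 3, C 1; clearing price €47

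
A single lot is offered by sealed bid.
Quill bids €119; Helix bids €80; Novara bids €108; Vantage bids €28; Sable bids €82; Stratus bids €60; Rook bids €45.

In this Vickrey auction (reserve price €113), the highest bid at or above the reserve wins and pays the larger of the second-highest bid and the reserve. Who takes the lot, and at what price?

Bids in order: 119 (Quill) > 108 (Novara) > 82 (Sable) > 80 (Helix) > 60 (Stratus) > 45 (Rook) > …
Quill has the top bid at or above the reserve (€119).
Second-highest bid €108 is below the reserve €113, so the reserve binds → payment €113.

Quill pays €113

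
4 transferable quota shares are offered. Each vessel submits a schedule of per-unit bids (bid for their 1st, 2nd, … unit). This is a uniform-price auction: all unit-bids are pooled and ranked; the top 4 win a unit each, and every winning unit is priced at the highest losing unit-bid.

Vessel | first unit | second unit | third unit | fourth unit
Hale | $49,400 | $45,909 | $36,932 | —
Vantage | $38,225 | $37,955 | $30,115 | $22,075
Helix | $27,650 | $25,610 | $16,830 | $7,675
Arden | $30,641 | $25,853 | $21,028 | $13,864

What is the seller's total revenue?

Total revenue: $147,728

All unit-bids, highest first — top 4: 49,400 (Hale-1), 45,909 (Hale-2), 38,225 (Vantage-1), 37,955 (Vantage-2)
The (k+1)-th unit-bid is $36,932.
Allocation: Hale 2, Vantage 2. Every unit priced at $36,932.
Revenue = 4 × 36,932 = $147,728.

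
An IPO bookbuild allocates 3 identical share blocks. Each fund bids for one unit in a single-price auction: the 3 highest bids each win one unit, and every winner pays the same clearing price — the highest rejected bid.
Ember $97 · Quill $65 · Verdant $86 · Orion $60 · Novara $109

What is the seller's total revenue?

Total revenue: $195

Ordering the bids: 109 (Novara), 97 (Ember), 86 (Verdant), 65 (Quill), 60 (Orion)
Top 3: Novara, Ember, Verdant.
First losing bid is Quill's $65, which sets the uniform price.
Total revenue = 3 × $65 = $195.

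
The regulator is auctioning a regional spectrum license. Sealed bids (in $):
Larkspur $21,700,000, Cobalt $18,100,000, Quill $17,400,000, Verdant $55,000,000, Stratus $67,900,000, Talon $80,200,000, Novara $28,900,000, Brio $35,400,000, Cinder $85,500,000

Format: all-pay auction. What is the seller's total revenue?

Total revenue: $410,100,000

Bids ranked: 85,500,000 (Cinder) > 80,200,000 (Talon) > 67,900,000 (Stratus) > 55,000,000 (Verdant) > 35,400,000 (Brio) > 28,900,000 (Novara) > …
Cinder wins with the top bid; all bids are sunk regardless.
Every bidder forfeits their bid regardless of winning.
Revenue = 21,700,000 + 18,100,000 + 17,400,000 + 55,000,000 + 67,900,000 + 80,200,000 + 28,900,000 + 35,400,000 + 85,500,000 = $410,100,000.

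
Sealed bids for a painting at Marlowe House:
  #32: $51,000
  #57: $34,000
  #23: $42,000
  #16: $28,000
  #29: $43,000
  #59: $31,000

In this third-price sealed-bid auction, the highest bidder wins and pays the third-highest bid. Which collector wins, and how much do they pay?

#32 pays $42,000

Bids ranked: 51,000 (#32) > 43,000 (#29) > 42,000 (#23) > 34,000 (#57) > 31,000 (#59) > 28,000 (#16)
#32 wins; payment is bid #3 in the ranking = $42,000.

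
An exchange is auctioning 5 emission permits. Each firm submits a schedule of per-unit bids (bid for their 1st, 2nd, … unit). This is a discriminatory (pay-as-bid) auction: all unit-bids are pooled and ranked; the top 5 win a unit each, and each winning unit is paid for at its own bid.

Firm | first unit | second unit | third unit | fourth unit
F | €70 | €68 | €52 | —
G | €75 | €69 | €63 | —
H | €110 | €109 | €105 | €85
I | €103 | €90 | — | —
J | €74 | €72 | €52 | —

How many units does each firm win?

Merging the schedules and taking the best 5: 110 (H-1), 109 (H-2), 105 (H-3), 103 (I-1), 90 (I-2)
Next rejected bid: €85 (not a price — pay-as-bid).
Allocation: H 3, I 2.

H 3, I 2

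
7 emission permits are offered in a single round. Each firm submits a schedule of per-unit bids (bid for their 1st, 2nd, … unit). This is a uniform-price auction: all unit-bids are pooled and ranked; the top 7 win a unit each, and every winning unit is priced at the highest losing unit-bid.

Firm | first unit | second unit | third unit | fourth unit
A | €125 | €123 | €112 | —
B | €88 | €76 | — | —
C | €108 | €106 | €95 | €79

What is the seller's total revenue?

Total revenue: €553

Merging the schedules and taking the best 7: 125 (A-1), 123 (A-2), 112 (A-3), 108 (C-1), 106 (C-2), 95 (C-3), 88 (B-1)
The (k+1)-th unit-bid is €79.
Allocation: A 3, B 1, C 3. Every unit priced at €79.
Revenue = 7 × 79 = €553.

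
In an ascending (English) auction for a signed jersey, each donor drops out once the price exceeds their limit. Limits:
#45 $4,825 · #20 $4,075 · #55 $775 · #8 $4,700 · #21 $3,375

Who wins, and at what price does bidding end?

#45 wins at $4,700

Limits ranked: 4,825 (#45) > 4,700 (#8) > 4,075 (#20) > 3,375 (#21) > 775 (#55)
Once the price passes $4,700, only #45 is left; the hammer falls at #8's limit of $4,700.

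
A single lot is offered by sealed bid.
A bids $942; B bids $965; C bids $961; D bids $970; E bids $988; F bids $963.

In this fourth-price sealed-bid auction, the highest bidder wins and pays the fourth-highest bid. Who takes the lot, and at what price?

E pays $963

Rule: the highest bidder wins and pays the fourth-highest bid.
Sorting bids: 988 (E) > 970 (D) > 965 (B) > 963 (F) > 961 (C) > 942 (A)
E is highest; pays the fourth-highest bid, $963.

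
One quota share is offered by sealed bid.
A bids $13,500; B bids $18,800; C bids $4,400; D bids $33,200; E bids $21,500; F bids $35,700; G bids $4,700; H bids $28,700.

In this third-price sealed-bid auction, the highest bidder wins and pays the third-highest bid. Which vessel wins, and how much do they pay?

F pays $28,700

Third-price sealed-bid auction: the highest bidder wins and pays the third-highest bid.
Bids in order: 35,700 (F) > 33,200 (D) > 28,700 (H) > 21,500 (E) > 18,800 (B) > 13,500 (A) > …
F wins; payment is bid #3 in the ranking = $28,700.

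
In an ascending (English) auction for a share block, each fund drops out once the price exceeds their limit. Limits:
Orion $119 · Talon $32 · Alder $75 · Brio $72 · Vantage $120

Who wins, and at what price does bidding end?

Limits ranked: 120 (Vantage) > 119 (Orion) > 75 (Alder) > 72 (Brio) > 32 (Talon)
Once the price passes $119, only Vantage is left; the hammer falls at Orion's limit of $119.

Vantage wins at $119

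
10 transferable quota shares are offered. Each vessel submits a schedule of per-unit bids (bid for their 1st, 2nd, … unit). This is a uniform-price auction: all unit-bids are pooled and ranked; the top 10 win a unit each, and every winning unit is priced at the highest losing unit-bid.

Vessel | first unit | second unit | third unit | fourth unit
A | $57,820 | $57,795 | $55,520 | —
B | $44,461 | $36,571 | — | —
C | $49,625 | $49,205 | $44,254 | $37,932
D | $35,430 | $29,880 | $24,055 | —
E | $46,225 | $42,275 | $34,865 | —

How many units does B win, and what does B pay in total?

All unit-bids, highest first — top 10: 57,820 (A-1), 57,795 (A-2), 55,520 (A-3), 49,625 (C-1), 49,205 (C-2), 46,225 (E-1), 44,461 (B-1), 44,254 (C-3), 42,275 (E-2), 37,932 (C-4)
Highest rejected unit-bid = $36,571.
B wins 1 unit(s) at $36,571 each.

B: 1 unit, pays $36,571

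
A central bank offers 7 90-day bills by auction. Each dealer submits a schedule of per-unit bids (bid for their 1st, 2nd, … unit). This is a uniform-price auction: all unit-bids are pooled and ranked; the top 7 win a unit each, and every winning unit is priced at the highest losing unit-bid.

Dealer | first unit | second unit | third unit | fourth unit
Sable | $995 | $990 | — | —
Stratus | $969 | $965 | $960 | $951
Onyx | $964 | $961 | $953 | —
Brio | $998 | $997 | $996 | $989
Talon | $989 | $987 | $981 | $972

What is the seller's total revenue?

Total revenue: $6,909

Pooled unit-bids ranked (top 7): 998 (Brio-1), 997 (Brio-2), 996 (Brio-3), 995 (Sable-1), 990 (Sable-2), 989 (Brio-4), 989 (Talon-1)
Highest rejected unit-bid = $987.
Allocation: Brio 4, Sable 2, Talon 1. Every unit priced at $987.
Revenue = 7 × 987 = $6,909.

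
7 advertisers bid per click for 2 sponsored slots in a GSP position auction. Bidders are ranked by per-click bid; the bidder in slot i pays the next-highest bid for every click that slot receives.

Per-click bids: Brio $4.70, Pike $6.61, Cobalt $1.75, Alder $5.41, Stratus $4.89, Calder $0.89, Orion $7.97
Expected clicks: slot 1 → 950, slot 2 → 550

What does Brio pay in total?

Brio pays $0.00

Sorting advertisers: $7.97 (Orion) > $6.61 (Pike) > $5.41 (Alder) > …
Brio ranks below slot 2 → no slot, pays nothing.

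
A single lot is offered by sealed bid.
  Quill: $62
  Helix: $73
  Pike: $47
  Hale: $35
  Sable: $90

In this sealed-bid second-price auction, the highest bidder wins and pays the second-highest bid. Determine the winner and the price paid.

Sable pays $73

Sealed-bid second-price auction: the highest bidder wins and pays the second-highest bid.
Bids in order: 90 (Sable) > 73 (Helix) > 62 (Quill) > 47 (Pike) > 35 (Hale)
Second-price: Sable pays Helix's bid of $73.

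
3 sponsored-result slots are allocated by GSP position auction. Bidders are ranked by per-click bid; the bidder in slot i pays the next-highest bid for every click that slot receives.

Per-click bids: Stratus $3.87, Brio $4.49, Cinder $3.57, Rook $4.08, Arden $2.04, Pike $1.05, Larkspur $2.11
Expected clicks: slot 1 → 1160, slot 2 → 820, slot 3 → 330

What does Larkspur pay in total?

Larkspur pays $0.00

Per-click bids in order: $4.49 (Brio) > $4.08 (Rook) > $3.87 (Stratus) > $3.57 (Cinder) > …
Larkspur ranks below slot 3 → no slot, pays nothing.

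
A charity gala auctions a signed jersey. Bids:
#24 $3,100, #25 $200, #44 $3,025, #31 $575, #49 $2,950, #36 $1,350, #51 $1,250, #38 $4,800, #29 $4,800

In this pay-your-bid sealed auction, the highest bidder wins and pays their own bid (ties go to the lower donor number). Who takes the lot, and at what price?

#29 pays $4,800

Bids in order: 4,800 (#29) > 4,800 (#38) > 3,100 (#24) > 3,025 (#44) > 2,950 (#49) > 1,350 (#36) > …
#29 and #38 tie at $4,800; tie-break gives it to #29.
First-price: #29 pays what they bid, $4,800.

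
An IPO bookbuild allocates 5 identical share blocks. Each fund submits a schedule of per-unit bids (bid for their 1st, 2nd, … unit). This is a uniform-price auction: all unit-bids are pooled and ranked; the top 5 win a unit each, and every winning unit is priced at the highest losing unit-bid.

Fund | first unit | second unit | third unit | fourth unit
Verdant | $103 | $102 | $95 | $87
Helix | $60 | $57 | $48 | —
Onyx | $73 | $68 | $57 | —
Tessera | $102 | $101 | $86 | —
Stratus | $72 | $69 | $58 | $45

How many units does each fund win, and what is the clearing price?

Pooled unit-bids ranked (top 5): 103 (Verdant-1), 102 (Verdant-2), 102 (Tessera-1), 101 (Tessera-2), 95 (Verdant-3)
First bid not allocated: $87.
Allocation: Tessera 2, Verdant 3.

Tessera 2, Verdant 3; clearing price $87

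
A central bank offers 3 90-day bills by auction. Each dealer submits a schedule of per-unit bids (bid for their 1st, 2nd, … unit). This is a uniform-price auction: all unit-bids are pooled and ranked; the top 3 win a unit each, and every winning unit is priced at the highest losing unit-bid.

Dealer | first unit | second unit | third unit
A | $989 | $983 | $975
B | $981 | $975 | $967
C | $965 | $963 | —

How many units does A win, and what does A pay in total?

Merging the schedules and taking the best 3: 989 (A-1), 983 (A-2), 981 (B-1)
The (k+1)-th unit-bid is $975.
A wins 2 unit(s) at $975 each.

A: 2 units, pays $1,950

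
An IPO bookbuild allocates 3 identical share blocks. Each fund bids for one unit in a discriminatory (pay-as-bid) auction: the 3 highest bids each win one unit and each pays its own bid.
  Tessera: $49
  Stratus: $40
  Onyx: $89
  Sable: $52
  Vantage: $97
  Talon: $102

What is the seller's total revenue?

Total revenue: $288

Bids ranked high→low: 102 (Talon), 97 (Vantage), 89 (Onyx), 52 (Sable), 49 (Tessera), …
Winners (3 units): Talon, Vantage, Onyx.
Total revenue = 102 + 97 + 89 = $288.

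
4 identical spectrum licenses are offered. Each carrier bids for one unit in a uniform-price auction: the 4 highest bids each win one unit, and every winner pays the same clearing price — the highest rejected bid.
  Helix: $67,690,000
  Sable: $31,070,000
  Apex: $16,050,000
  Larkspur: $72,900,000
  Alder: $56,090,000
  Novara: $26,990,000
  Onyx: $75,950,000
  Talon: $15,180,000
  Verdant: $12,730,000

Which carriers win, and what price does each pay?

Ordering the bids: 75,950,000 (Onyx), 72,900,000 (Larkspur), 67,690,000 (Helix), 56,090,000 (Alder), 31,070,000 (Sable), 26,990,000 (Novara), …
The 4 highest are Onyx, Larkspur, Helix, Alder.
Highest unsuccessful bid: $31,070,000 → clearing price.

Onyx, Larkspur, Helix, Alder; each pays $31,070,000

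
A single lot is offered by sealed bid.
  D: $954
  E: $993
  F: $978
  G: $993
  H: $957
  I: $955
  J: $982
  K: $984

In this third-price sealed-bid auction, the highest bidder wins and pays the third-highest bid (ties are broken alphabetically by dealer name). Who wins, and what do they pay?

Bids in order: 993 (E) > 993 (G) > 984 (K) > 982 (J) > 978 (F) > 957 (H) > …
E and G tie at $993; tie-break gives it to E.
E wins; payment is bid #3 in the ranking = $984.

E pays $984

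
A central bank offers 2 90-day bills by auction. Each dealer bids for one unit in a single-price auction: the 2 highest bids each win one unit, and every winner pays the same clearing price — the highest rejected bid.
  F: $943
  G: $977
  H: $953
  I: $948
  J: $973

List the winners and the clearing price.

Sorting: 977 (G), 973 (J), 953 (H), 948 (I), …
The 2 highest are G, J.
Clearing price = highest rejected bid = $953.

G, J; each pays $953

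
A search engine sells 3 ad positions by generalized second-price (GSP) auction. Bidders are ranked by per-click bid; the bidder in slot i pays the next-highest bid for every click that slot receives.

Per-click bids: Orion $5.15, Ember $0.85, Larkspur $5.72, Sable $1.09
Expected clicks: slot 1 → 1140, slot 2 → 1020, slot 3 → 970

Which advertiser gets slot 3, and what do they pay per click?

Sable; $0.85 per click

Ranked by bid: $5.72 (Larkspur) > $5.15 (Orion) > $1.09 (Sable) > $0.85 (Ember)
Slot 3 goes to the third-ranked bidder, Sable, who pays the next bid down: $0.85/click.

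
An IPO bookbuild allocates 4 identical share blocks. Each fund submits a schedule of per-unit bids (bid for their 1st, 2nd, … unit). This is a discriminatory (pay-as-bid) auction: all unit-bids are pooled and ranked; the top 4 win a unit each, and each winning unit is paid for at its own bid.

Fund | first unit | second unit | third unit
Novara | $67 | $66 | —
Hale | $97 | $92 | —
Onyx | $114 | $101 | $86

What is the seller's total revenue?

Merging the schedules and taking the best 4: 114 (Onyx-1), 101 (Onyx-2), 97 (Hale-1), 92 (Hale-2)
Next rejected bid: $86 (not a price — pay-as-bid).
Each winning unit pays its own bid.
Revenue = 114 + 101 + 97 + 92 = $404.

Total revenue: $404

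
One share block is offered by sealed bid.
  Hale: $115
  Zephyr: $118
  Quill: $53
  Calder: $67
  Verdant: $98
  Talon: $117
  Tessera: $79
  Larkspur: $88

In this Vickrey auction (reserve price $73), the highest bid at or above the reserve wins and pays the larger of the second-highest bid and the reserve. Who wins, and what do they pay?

Sorting bids: 118 (Zephyr) > 117 (Talon) > 115 (Hale) > 98 (Verdant) > 88 (Larkspur) > 79 (Tessera) > …
Zephyr has the top bid at or above the reserve ($118).
Second-highest bid $117 exceeds the reserve $73 → payment $117.

Zephyr pays $117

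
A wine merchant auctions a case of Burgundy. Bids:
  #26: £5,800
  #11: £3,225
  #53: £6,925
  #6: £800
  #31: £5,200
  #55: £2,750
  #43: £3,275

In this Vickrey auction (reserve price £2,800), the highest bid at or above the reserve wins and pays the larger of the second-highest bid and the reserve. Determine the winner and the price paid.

#53 pays £5,800

Rule: the highest bid at or above the reserve wins and pays the larger of the second-highest bid and the reserve.
Bids ranked: 6,925 (#53) > 5,800 (#26) > 5,200 (#31) > 3,275 (#43) > 3,225 (#11) > 2,750 (#55) > …
#53 has the top bid at or above the reserve (£6,925).
max(second-highest £5,800, reserve £2,800) = £5,800; the reserve does not bind.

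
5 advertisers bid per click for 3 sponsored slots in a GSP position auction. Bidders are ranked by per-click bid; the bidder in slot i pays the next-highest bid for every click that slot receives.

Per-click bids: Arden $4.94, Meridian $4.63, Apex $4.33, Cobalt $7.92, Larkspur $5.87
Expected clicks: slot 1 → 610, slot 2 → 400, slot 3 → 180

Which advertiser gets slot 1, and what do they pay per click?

Sorting advertisers: $7.92 (Cobalt) > $5.87 (Larkspur) > $4.94 (Arden) > $4.63 (Meridian) > …
Slot 1 goes to the first-ranked bidder, Cobalt, who pays the next bid down: $5.87/click.

Cobalt; $5.87 per click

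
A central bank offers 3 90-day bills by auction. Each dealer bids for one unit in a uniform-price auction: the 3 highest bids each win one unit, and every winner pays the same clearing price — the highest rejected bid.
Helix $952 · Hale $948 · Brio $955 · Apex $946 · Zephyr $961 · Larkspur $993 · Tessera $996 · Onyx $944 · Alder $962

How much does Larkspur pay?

Sorting: 996 (Tessera), 993 (Larkspur), 962 (Alder), 961 (Zephyr), 955 (Brio), …
Top 3: Tessera, Larkspur, Alder.
Highest unsuccessful bid: $961 → clearing price.
Larkspur wins → pays $961.

Larkspur pays $961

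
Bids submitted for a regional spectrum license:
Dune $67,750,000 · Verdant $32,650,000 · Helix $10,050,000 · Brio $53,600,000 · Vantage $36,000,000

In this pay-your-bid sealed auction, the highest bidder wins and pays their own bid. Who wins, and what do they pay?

Dune pays $67,750,000

Bids in order: 67,750,000 (Dune) > 53,600,000 (Brio) > 36,000,000 (Vantage) > 32,650,000 (Verdant) > 10,050,000 (Helix)
First-price: Dune pays what they bid, $67,750,000.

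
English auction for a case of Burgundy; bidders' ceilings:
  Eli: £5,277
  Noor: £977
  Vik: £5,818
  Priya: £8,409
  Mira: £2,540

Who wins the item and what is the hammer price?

Priya wins at £5,818

Ascending (English) auction: the price rises until one bidder remains; the winner pays the price at which the last rival dropped out.
Sorting limits: 8,409 (Priya) > 5,818 (Vik) > 5,277 (Eli) > 2,540 (Mira) > 977 (Noor)
Vik is the last rival to drop out, at £5,818; Priya remains and wins at that price.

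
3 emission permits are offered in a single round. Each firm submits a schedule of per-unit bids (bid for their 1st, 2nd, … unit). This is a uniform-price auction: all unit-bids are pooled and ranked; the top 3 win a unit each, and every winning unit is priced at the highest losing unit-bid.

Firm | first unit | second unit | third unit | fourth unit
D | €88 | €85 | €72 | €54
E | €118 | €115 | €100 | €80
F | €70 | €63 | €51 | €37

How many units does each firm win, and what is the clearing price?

E 3; clearing price €88

Merging the schedules and taking the best 3: 118 (E-1), 115 (E-2), 100 (E-3)
The (k+1)-th unit-bid is €88.
Allocation: E 3.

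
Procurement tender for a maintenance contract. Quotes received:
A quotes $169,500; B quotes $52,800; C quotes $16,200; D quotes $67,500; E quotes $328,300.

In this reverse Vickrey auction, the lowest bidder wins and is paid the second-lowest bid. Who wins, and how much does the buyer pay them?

Reverse Vickrey auction: the lowest bidder wins and is paid the second-lowest bid.
Sorting bids: 16,200 (C) < 52,800 (B) < 67,500 (D) < 169,500 (A) < 328,300 (E)
Second-price: C is paid B's bid of $52,800.

C is paid $52,800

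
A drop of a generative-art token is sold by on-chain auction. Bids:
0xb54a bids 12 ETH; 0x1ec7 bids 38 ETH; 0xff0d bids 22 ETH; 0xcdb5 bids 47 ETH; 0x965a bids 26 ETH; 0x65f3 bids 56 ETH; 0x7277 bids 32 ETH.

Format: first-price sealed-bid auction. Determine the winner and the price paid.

0x65f3 pays 56 ETH

Bids in order: 56 (0x65f3) > 47 (0xcdb5) > 38 (0x1ec7) > 32 (0x7277) > 26 (0x965a) > 22 (0xff0d) > …
0x65f3 is highest → pays own bid, 56 ETH.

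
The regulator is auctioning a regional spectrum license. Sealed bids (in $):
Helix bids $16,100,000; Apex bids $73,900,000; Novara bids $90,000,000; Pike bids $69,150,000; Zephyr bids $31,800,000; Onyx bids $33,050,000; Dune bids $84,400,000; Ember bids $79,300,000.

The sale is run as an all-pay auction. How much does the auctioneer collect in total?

Total revenue: $477,700,000

Sorting bids: 90,000,000 (Novara) > 84,400,000 (Dune) > 79,300,000 (Ember) > 73,900,000 (Apex) > 69,150,000 (Pike) > 33,050,000 (Onyx) > …
Novara wins with the top bid; all bids are sunk regardless.
Every bidder forfeits their bid regardless of winning.
Revenue = 16,100,000 + 73,900,000 + 90,000,000 + 69,150,000 + 31,800,000 + 33,050,000 + 84,400,000 + 79,300,000 = $477,700,000.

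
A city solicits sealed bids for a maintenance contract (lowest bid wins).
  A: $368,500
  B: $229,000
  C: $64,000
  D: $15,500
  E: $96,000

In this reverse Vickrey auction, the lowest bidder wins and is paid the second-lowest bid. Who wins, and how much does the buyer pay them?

Rule: the lowest bidder wins and is paid the second-lowest bid.
Bids ranked: 15,500 (D) < 64,000 (C) < 96,000 (E) < 229,000 (B) < 368,500 (A)
D is lowest; is paid the second-lowest bid, $64,000.

D is paid $64,000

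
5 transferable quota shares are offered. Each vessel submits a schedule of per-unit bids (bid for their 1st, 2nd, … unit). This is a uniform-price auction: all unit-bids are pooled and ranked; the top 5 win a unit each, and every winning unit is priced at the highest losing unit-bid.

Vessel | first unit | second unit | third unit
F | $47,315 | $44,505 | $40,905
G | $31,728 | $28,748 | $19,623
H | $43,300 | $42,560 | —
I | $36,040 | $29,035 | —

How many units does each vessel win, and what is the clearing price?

Pooled unit-bids ranked (top 5): 47,315 (F-1), 44,505 (F-2), 43,300 (H-1), 42,560 (H-2), 40,905 (F-3)
Highest rejected unit-bid = $36,040.
Allocation: F 3, H 2.

F 3, H 2; clearing price $36,040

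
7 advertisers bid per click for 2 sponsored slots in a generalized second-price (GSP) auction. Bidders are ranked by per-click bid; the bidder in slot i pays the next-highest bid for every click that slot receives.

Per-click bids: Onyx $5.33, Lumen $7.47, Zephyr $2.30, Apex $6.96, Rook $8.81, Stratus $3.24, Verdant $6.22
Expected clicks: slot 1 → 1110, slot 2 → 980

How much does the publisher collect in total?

Per-click bids in order: $8.81 (Rook) > $7.47 (Lumen) > $6.96 (Apex) > …
Slot 1: Rook pays $7.47 × 1110 = $8291.70
Slot 2: Lumen pays $6.96 × 980 = $6820.80
Total = $15112.50

Total revenue: $15112.50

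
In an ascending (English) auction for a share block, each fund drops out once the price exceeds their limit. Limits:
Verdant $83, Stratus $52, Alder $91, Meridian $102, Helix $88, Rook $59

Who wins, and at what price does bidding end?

Limits ranked: 102 (Meridian) > 91 (Alder) > 88 (Helix) > 83 (Verdant) > 59 (Rook) > 52 (Stratus)
Once the price passes $91, only Meridian is left; the hammer falls at Alder's limit of $91.

Meridian wins at $91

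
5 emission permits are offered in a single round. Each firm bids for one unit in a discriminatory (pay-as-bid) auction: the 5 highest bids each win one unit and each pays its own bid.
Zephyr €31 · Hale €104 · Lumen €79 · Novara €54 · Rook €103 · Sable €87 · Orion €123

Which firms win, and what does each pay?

Bids ranked high→low: 123 (Orion), 104 (Hale), 103 (Rook), 87 (Sable), 79 (Lumen), 54 (Novara), 31 (Zephyr)
Top 5: Orion, Hale, Rook, Sable, Lumen.
Each winner pays its own bid: Orion €123, Hale €104, Rook €103, Sable €87, Lumen €79.

Orion €123, Hale €104, Rook €103, Sable €87, Lumen €79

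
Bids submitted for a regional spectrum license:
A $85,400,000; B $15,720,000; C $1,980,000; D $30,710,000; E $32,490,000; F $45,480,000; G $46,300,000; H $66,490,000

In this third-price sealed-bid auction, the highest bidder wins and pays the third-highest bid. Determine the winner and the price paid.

Rule: the highest bidder wins and pays the third-highest bid.
Sorting bids: 85,400,000 (A) > 66,490,000 (H) > 46,300,000 (G) > 45,480,000 (F) > 32,490,000 (E) > 30,710,000 (D) > …
A is highest; pays the third-highest bid, $46,300,000.

A pays $46,300,000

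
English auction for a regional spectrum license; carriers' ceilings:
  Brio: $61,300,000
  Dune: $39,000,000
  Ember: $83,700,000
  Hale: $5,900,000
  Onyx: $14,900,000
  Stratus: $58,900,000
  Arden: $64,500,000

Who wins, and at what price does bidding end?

Ascending (English) auction: the price rises until one bidder remains; the winner pays the price at which the last rival dropped out.
Sorting limits: 83,700,000 (Ember) > 64,500,000 (Arden) > 61,300,000 (Brio) > 58,900,000 (Stratus) > 39,000,000 (Dune) > 14,900,000 (Onyx) > …
Bidding ends when Arden exits at $64,500,000; Ember takes it.

Ember wins at $64,500,000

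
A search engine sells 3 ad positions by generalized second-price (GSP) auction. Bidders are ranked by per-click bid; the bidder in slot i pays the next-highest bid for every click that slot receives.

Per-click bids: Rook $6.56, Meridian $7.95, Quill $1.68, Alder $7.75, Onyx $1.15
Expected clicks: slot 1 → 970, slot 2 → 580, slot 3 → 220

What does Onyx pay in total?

Per-click bids in order: $7.95 (Meridian) > $7.75 (Alder) > $6.56 (Rook) > $1.68 (Quill) > …
Onyx ranks below slot 3 → no slot, pays nothing.

Onyx pays $0.00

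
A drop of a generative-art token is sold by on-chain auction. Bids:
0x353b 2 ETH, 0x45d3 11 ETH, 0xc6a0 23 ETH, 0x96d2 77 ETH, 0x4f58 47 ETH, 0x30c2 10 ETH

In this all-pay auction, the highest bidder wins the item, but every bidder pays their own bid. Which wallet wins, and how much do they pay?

0x96d2 pays 77 ETH

Bids in order: 77 (0x96d2) > 47 (0x4f58) > 23 (0xc6a0) > 11 (0x45d3) > 10 (0x30c2) > 2 (0x353b)
0x96d2 wins with the top bid; all bids are sunk regardless.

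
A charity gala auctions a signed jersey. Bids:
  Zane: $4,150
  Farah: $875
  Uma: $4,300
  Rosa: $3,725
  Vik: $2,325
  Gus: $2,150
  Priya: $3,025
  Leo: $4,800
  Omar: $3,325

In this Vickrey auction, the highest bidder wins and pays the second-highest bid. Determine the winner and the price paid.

Leo pays $4,300

Sorting bids: 4,800 (Leo) > 4,300 (Uma) > 4,150 (Zane) > 3,725 (Rosa) > 3,325 (Omar) > 3,025 (Priya) > …
Second-price: Leo pays Uma's bid of $4,300.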